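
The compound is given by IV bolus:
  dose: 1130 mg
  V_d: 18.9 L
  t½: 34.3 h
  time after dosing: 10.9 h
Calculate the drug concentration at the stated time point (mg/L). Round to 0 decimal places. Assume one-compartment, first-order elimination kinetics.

48 mg/L

C₀ = Dose / Vd = 1130 / 18.9 = 59.79 mg/L
k = ln2 / t½ = 0.693147 / 34.3 = 0.02021 h⁻¹
C = C₀ · e^(−k·t) = 59.79 × e^(−0.02021 × 10.9)
  = 59.79 × 0.8023 = 47.97 mg/L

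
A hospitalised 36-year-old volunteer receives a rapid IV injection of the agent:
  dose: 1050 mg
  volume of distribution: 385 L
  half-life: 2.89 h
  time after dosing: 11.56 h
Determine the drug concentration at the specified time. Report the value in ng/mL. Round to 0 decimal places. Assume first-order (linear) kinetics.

C₀ = Dose / Vd = 1050 / 385 = 2.727 mg/L
k = ln2 / t½ = 0.693147 / 2.89 = 0.2398 h⁻¹
t / t½ = 11.56 / 2.89 = 4 half-lives
C = C₀ × (1/2)^4 = 2.727 × 0.06250 = 0.1704 mg/L
Convert: 0.1704 mg/L × 1000 = 170.4 ng/mL

170 ng/mL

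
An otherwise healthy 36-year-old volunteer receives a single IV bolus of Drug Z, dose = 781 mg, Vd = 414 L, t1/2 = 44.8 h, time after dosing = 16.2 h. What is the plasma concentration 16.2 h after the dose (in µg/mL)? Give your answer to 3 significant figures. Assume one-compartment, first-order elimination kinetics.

1.47 µg/mL

C₀ = Dose / Vd = 781.0 / 414 = 1.886 mg/L
k = ln2 / t½ = 0.693147 / 44.8 = 0.01547 h⁻¹
C = C₀ · e^(−k·t) = 1.886 × e^(−0.01547 × 16.2)
  = 1.886 × 0.7783 = 1.468 mg/L
(1.468 mg/L = 1.468 µg/mL)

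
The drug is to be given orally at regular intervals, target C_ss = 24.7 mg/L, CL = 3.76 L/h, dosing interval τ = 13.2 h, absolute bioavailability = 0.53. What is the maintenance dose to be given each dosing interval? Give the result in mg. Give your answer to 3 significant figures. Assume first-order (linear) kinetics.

2310 mg

At steady state, F × (Dose/τ) = Css × CL.
Dose = Css × CL × τ / F = 24.7 × 3.760 × 13.2 / 0.53 = 2313 mg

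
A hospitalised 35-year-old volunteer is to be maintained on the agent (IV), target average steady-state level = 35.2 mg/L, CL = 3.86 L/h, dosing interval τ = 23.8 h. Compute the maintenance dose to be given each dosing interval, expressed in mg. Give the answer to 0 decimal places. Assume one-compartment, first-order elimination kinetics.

3234 mg

At steady state, Dose/τ = Css × CL.
Dose = Css × CL × τ = 35.2 × 3.860 × 23.8 = 3234 mg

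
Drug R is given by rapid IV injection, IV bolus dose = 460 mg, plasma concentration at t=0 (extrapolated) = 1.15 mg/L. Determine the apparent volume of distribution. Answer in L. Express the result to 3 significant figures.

400 L

Vd = Dose / C₀ = 460.0 / 1.15 = 400.0 L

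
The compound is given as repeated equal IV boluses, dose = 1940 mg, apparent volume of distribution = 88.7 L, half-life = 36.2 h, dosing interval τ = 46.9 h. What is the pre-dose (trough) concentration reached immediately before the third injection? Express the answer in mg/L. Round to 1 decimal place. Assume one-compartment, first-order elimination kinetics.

C₀ per dose = Dose / Vd = 1940 / 88.7 = 21.87 mg/L
k = ln2 / t½ = 0.693147 / 36.2 = 0.01915 h⁻¹
Fraction remaining after one interval: r = e^(−kτ) = e^(−0.01915 × 46.9) = 0.4073
Before dose 3, 2 doses have been given (aged 1τ, 2τ).
C_trough = C₀ × (r + r²) = 21.87 × (0.4073 + 0.1659) = 12.54 mg/L

12.5 mg/L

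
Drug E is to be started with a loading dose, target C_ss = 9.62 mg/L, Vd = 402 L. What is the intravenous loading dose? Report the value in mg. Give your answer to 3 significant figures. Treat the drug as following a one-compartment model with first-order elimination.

LD = Css × Vd = 9.62 × 402 = 3867 mg

3870 mg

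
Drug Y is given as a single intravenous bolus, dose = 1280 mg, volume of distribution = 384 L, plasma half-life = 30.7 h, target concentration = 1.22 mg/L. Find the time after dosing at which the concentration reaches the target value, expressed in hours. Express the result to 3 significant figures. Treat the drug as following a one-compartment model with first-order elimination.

44.5 h

C₀ = Dose / Vd = 1280 / 384 = 3.333 mg/L
k = ln2 / t½ = 0.693147 / 30.7 = 0.02258 h⁻¹
t = ln(C₀ / C) / k = ln(3.333 / 1.22) / 0.02258
  = ln(2.732) / 0.02258 = 1.005 / 0.02258 = 44.51 h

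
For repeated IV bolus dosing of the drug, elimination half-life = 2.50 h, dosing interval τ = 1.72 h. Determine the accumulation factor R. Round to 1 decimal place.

k = ln2 / t½ = 0.693147 / 2.50 = 0.2773 h⁻¹
e^(−kτ) = e^(−0.2773 × 1.72) = 0.6207
Accumulation ratio R = 1 / (1 − e^(−kτ)) = 1 / (1 − 0.6207) = 2.636

2.6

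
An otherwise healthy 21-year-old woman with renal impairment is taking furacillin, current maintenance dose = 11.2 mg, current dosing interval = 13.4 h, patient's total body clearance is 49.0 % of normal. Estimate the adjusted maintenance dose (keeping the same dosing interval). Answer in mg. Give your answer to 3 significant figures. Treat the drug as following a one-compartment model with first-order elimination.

To keep the same average steady-state level, dosing rate must scale with clearance.
CL ratio = 49.0 / 100 = 0.4900
New dose (same interval) = 11.2 × 0.4900 = 5.488 mg

5.49 mg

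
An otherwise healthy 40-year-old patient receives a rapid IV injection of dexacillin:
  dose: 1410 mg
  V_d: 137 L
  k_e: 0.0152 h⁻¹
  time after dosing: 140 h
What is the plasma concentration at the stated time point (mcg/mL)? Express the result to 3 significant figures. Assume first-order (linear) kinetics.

1.23 mcg/mL

C₀ = Dose / Vd = 1410 / 137 = 10.29 mg/L
C = C₀ · e^(−k·t) = 10.29 × e^(−0.01520 × 140)
  = 10.29 × 0.1191 = 1.226 mg/L
(1.226 mg/L = 1.226 mcg/mL)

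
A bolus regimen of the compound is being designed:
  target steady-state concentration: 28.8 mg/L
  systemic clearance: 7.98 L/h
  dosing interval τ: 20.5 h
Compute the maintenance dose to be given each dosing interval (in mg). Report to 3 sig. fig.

At steady state, Dose/τ = Css × CL.
Dose = Css × CL × τ = 28.8 × 7.980 × 20.5 = 4711 mg

4710 mg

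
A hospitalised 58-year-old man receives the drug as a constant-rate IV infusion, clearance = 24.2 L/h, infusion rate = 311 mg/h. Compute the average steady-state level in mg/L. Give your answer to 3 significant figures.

At steady state Css = R₀ / CL = 311 / 24.20 = 12.85 mg/L

12.9 mg/L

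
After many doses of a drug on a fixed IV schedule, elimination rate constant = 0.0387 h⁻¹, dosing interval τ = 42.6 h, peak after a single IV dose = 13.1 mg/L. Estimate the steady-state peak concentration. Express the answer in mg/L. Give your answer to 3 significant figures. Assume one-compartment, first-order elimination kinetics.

e^(−kτ) = e^(−0.03870 × 42.6) = 0.1923
Accumulation ratio R = 1 / (1 − e^(−kτ)) = 1 / (1 − 0.1923) = 1.238
Steady-state peak = C₀ × R = 13.1 × 1.238 = 16.22 mg/L

16.2 mg/L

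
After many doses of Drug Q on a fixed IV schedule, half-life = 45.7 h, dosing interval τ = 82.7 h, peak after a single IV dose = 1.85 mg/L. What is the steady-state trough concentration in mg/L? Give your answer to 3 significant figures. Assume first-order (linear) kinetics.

k = ln2 / t½ = 0.693147 / 45.7 = 0.01517 h⁻¹
e^(−kτ) = e^(−0.01517 × 82.7) = 0.2852
Accumulation ratio R = 1 / (1 − e^(−kτ)) = 1 / (1 − 0.2852) = 1.399
Steady-state trough = C₀ × R × e^(−kτ) = 1.85 × 1.399 × 0.2852 = 0.7381 mg/L

0.738 mg/L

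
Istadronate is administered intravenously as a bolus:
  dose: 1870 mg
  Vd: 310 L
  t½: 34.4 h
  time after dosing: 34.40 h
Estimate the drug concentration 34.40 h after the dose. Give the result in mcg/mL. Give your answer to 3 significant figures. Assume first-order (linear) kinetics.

3.02 mcg/mL

C₀ = Dose / Vd = 1870 / 310 = 6.032 mg/L
k = ln2 / t½ = 0.693147 / 34.4 = 0.02015 h⁻¹
t / t½ = 34.40 / 34.4 = 1 half-lives
C = C₀ × (1/2)^1 = 6.032 × 0.5000 = 3.016 mg/L
(3.016 mg/L = 3.016 mcg/mL)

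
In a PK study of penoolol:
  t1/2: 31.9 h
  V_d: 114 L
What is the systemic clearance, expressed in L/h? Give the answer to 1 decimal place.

k = ln2 / t½ = 0.693147 / 31.9 = 0.02173 h⁻¹
CL = k × Vd = 0.02173 × 114 = 2.477 L/h

2.5 L/h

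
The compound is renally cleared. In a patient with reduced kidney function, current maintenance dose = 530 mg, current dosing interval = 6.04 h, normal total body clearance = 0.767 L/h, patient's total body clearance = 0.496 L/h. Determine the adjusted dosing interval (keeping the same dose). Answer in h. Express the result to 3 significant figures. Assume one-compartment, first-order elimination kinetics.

To keep the same average steady-state level, dosing rate must scale with clearance.
CL ratio = 0.496 / 0.767 = 0.6467
New interval (same dose) = 6.04 / 0.6467 = 9.340 h

9.34 h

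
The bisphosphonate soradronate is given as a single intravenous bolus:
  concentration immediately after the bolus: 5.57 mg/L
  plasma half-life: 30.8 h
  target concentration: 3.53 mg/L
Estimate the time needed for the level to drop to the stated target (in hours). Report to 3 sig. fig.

k = ln2 / t½ = 0.693147 / 30.8 = 0.02250 h⁻¹
t = ln(C₀ / C) / k = ln(5.570 / 3.53) / 0.02250
  = ln(1.578) / 0.02250 = 0.4562 / 0.02250 = 20.28 h

20.3 h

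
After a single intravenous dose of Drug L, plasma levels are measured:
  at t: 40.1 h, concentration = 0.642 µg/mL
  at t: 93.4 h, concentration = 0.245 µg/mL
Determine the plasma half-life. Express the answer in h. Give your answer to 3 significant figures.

k = ln(C₁/C₂) / (t₂ − t₁) = ln(0.642/0.245) / (93.4 − 40.1)
  = 0.9633 / 53.30 = 0.01807 h⁻¹
t½ = ln2 / k = 0.693147 / 0.01807 = 38.36 h

38.4 h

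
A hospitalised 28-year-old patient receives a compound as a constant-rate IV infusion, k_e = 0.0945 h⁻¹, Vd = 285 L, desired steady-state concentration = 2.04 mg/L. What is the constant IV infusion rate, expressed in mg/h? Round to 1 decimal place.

CL = k × Vd = 0.09450 × 285 = 26.93 L/h
At steady state, infusion rate R₀ = Css × CL = 2.04 × 26.93 = 54.94 mg/h

54.9 mg/h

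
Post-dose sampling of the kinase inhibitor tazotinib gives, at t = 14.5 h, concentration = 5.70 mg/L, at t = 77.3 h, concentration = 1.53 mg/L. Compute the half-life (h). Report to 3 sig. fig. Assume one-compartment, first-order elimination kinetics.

k = ln(C₁/C₂) / (t₂ − t₁) = ln(5.70/1.53) / (77.3 − 14.5)
  = 1.315 / 62.80 = 0.02094 h⁻¹
t½ = ln2 / k = 0.693147 / 0.02094 = 33.10 h

33.1 h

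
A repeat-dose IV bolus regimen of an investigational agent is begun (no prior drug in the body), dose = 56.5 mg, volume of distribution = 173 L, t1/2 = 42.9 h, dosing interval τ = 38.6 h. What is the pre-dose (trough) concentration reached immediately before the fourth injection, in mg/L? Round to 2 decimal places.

C₀ per dose = Dose / Vd = 56.5 / 173 = 0.3266 mg/L
k = ln2 / t½ = 0.693147 / 42.9 = 0.01616 h⁻¹
Fraction remaining after one interval: r = e^(−kτ) = e^(−0.01616 × 38.6) = 0.5359
Before dose 4, 3 doses have been given (aged 1τ, 2τ, 3τ).
C_trough = C₀ × (r + r² + … + r^3) = C₀ × r(1−r^3)/(1−r)
        = 0.3266 × 0.5359 × (1 − 0.1539) / (1 − 0.5359) = 0.3191 mg/L

0.32 mg/L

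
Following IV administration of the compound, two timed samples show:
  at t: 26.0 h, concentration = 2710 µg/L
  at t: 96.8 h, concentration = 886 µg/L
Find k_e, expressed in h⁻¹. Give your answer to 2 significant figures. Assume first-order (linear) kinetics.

k = ln(C₁/C₂) / (t₂ − t₁) = ln(2710/886) / (96.8 − 26.0)
  = 1.118 / 70.80 = 0.01579 h⁻¹

0.016 h⁻¹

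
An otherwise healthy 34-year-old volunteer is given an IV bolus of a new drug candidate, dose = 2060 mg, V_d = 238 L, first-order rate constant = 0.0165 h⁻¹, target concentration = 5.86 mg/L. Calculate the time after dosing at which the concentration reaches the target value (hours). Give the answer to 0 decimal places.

24 h

C₀ = Dose / Vd = 2060 / 238 = 8.655 mg/L
t = ln(C₀ / C) / k = ln(8.655 / 5.86) / 0.01650
  = ln(1.477) / 0.01650 = 0.3900 / 0.01650 = 23.64 h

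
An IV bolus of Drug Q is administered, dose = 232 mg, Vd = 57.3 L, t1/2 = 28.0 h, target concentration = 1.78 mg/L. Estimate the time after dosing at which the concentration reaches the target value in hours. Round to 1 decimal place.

33.2 h

C₀ = Dose / Vd = 232.0 / 57.3 = 4.049 mg/L
k = ln2 / t½ = 0.693147 / 28.0 = 0.02476 h⁻¹
t = ln(C₀ / C) / k = ln(4.049 / 1.78) / 0.02476
  = ln(2.275) / 0.02476 = 0.8220 / 0.02476 = 33.20 h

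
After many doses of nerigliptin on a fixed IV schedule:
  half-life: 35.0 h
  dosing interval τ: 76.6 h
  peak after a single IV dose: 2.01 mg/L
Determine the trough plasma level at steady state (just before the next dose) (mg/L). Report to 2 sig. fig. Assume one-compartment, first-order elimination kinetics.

k = ln2 / t½ = 0.693147 / 35.0 = 0.01980 h⁻¹
e^(−kτ) = e^(−0.01980 × 76.6) = 0.2194
Accumulation ratio R = 1 / (1 − e^(−kτ)) = 1 / (1 − 0.2194) = 1.281
Steady-state trough = C₀ × R × e^(−kτ) = 2.01 × 1.281 × 0.2194 = 0.5649 mg/L

0.56 mg/L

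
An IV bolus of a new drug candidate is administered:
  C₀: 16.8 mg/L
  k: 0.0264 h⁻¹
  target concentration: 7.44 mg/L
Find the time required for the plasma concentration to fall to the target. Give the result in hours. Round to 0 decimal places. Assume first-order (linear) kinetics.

31 h

t = ln(C₀ / C) / k = ln(16.80 / 7.44) / 0.02640
  = ln(2.258) / 0.02640 = 0.8145 / 0.02640 = 30.85 h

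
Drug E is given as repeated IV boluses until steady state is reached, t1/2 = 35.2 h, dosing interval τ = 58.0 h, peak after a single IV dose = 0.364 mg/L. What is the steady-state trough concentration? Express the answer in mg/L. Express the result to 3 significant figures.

k = ln2 / t½ = 0.693147 / 35.2 = 0.01969 h⁻¹
e^(−kτ) = e^(−0.01969 × 58.0) = 0.3192
Accumulation ratio R = 1 / (1 − e^(−kτ)) = 1 / (1 − 0.3192) = 1.469
Steady-state trough = C₀ × R × e^(−kτ) = 0.364 × 1.469 × 0.3192 = 0.1707 mg/L

0.171 mg/L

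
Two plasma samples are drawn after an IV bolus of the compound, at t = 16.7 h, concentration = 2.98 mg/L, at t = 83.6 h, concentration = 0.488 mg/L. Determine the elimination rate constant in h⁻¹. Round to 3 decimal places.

0.027 h⁻¹

k = ln(C₁/C₂) / (t₂ − t₁) = ln(2.98/0.488) / (83.6 − 16.7)
  = 1.809 / 66.90 = 0.02704 h⁻¹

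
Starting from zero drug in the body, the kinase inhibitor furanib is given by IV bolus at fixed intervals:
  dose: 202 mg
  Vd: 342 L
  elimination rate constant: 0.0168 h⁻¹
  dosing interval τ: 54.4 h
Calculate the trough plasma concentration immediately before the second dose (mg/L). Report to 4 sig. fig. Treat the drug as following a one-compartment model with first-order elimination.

0.2368 mg/L

C₀ per dose = Dose / Vd = 202 / 342 = 0.5906 mg/L
Fraction remaining after one interval: r = e^(−kτ) = e^(−0.01680 × 54.4) = 0.4009
Before dose 2, 1 dose has been given (aged 1τ).
C_trough = C₀ × r = 0.5906 × 0.4009 = 0.2368 mg/L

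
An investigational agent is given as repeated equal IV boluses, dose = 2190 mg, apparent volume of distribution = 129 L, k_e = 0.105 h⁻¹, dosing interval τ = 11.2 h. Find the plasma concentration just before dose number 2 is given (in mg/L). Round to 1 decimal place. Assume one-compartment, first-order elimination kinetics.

5.2 mg/L

C₀ per dose = Dose / Vd = 2190 / 129 = 16.98 mg/L
Fraction remaining after one interval: r = e^(−kτ) = e^(−0.1050 × 11.2) = 0.3085
Before dose 2, 1 dose has been given (aged 1τ).
C_trough = C₀ × r = 16.98 × 0.3085 = 5.238 mg/L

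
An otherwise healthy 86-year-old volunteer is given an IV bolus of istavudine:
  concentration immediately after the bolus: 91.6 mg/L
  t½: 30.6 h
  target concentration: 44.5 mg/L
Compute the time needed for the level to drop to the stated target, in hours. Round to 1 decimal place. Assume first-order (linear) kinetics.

31.9 h

k = ln2 / t½ = 0.693147 / 30.6 = 0.02265 h⁻¹
t = ln(C₀ / C) / k = ln(91.60 / 44.5) / 0.02265
  = ln(2.058) / 0.02265 = 0.7217 / 0.02265 = 31.86 h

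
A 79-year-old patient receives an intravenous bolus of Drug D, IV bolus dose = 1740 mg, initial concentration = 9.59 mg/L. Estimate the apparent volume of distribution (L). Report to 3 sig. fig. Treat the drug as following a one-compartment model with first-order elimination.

Vd = Dose / C₀ = 1740 / 9.59 = 181.4 L

181 L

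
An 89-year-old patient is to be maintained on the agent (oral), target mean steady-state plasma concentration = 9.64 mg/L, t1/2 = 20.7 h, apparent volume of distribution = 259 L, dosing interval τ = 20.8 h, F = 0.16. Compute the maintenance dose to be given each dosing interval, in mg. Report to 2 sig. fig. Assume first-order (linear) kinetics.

k = ln2 / t½ = 0.693147 / 20.7 = 0.03349 h⁻¹
CL = k × Vd = 0.03349 × 259 = 8.674 L/h
At steady state, F × (Dose/τ) = Css × CL.
Dose = Css × CL × τ / F = 9.64 × 8.674 × 20.8 / 0.16 = 10870 mg

11000 mg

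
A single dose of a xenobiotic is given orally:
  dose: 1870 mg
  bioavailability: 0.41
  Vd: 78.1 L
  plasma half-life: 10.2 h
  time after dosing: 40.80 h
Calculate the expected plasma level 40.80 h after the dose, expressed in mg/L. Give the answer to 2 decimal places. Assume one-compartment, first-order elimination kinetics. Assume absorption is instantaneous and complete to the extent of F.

0.61 mg/L

Amount reaching circulation = F × Dose = 0.41 × 1870 = 766.7 mg
C₀ = F·Dose / Vd = 766.7 / 78.1 = 9.817 mg/L
k = ln2 / t½ = 0.693147 / 10.2 = 0.06796 h⁻¹
t / t½ = 40.80 / 10.2 = 4 half-lives
C = C₀ × (1/2)^4 = 9.817 × 0.06250 = 0.6136 mg/L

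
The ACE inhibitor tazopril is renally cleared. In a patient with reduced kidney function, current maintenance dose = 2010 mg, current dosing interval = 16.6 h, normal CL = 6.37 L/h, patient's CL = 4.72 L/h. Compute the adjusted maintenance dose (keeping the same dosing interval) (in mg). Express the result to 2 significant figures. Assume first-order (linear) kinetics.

1500 mg

To keep the same average steady-state level, dosing rate must scale with clearance.
CL ratio = 4.72 / 6.37 = 0.7410
New dose (same interval) = 2010 × 0.7410 = 1489 mg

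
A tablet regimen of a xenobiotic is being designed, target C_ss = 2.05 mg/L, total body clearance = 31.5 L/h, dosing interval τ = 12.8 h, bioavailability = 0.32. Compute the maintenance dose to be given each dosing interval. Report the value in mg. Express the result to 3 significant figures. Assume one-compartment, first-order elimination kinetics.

At steady state, F × (Dose/τ) = Css × CL.
Dose = Css × CL × τ / F = 2.05 × 31.50 × 12.8 / 0.32 = 2583 mg

2580 mg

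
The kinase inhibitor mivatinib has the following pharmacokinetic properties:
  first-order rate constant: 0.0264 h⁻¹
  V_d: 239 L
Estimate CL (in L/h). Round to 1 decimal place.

6.3 L/h

CL = k × Vd = 0.0264 × 239 = 6.310 L/h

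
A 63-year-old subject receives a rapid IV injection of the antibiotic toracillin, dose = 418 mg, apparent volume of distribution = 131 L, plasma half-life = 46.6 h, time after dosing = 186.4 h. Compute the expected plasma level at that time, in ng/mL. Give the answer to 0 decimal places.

C₀ = Dose / Vd = 418.0 / 131 = 3.191 mg/L
k = ln2 / t½ = 0.693147 / 46.6 = 0.01487 h⁻¹
t / t½ = 186.4 / 46.6 = 4 half-lives
C = C₀ × (1/2)^4 = 3.191 × 0.06250 = 0.1994 mg/L
Convert: 0.1994 mg/L × 1000 = 199.4 ng/mL

199 ng/mL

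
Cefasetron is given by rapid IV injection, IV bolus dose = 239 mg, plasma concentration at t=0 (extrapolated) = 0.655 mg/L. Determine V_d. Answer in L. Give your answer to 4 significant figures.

Vd = Dose / C₀ = 239.0 / 0.655 = 364.9 L

364.9 L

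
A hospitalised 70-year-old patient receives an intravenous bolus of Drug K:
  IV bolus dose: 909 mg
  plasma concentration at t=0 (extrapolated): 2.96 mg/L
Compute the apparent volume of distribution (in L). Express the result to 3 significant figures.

307 L

Vd = Dose / C₀ = 909.0 / 2.96 = 307.1 L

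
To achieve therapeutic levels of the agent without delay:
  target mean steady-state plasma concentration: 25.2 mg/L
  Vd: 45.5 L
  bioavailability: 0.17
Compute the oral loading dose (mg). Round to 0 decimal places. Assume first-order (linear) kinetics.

6745 mg

LD = Css × Vd / F = 25.2 × 45.5 / 0.17 = 6745 mg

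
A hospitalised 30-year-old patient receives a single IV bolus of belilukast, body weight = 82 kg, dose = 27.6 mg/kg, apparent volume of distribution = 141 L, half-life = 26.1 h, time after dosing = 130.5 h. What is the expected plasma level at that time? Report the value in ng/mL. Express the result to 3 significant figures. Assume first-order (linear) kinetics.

Total dose = 27.6 × 82 = 2263 mg
C₀ = Dose / Vd = 2263 / 141 = 16.05 mg/L
k = ln2 / t½ = 0.693147 / 26.1 = 0.02656 h⁻¹
t / t½ = 130.5 / 26.1 = 5 half-lives
C = C₀ × (1/2)^5 = 16.05 × 0.03125 = 0.5016 mg/L
Convert: 0.5016 mg/L × 1000 = 501.6 ng/mL

502 ng/mL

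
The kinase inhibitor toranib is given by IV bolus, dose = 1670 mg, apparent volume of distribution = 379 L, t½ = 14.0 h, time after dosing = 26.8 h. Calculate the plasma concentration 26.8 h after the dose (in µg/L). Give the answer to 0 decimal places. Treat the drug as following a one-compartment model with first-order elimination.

C₀ = Dose / Vd = 1670 / 379 = 4.406 mg/L
k = ln2 / t½ = 0.693147 / 14.0 = 0.04951 h⁻¹
C = C₀ · e^(−k·t) = 4.406 × e^(−0.04951 × 26.8)
  = 4.406 × 0.2653 = 1.169 mg/L
Convert: 1.169 mg/L × 1000 = 1169 µg/L

1169 µg/L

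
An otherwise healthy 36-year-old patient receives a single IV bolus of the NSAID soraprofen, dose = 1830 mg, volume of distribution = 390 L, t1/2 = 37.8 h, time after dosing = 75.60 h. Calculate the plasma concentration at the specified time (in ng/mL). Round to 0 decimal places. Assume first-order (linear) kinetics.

1173 ng/mL

C₀ = Dose / Vd = 1830 / 390 = 4.692 mg/L
k = ln2 / t½ = 0.693147 / 37.8 = 0.01834 h⁻¹
t / t½ = 75.60 / 37.8 = 2 half-lives
C = C₀ × (1/2)^2 = 4.692 × 0.2500 = 1.173 mg/L
Convert: 1.173 mg/L × 1000 = 1173 ng/mL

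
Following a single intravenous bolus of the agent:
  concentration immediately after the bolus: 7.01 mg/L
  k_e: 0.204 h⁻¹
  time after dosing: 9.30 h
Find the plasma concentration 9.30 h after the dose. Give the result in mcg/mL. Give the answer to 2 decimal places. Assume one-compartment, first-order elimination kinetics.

1.05 mcg/mL

C = C₀ · e^(−k·t) = 7.010 × e^(−0.2040 × 9.30)
  = 7.010 × 0.1500 = 1.052 mg/L
(1.052 mg/L = 1.052 mcg/mL)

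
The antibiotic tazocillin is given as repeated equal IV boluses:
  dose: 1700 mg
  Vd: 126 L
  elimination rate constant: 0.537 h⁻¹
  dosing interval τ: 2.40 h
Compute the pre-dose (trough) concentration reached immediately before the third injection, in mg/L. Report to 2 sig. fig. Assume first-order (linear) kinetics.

C₀ per dose = Dose / Vd = 1700 / 126 = 13.49 mg/L
Fraction remaining after one interval: r = e^(−kτ) = e^(−0.5370 × 2.40) = 0.2756
Before dose 3, 2 doses have been given (aged 1τ, 2τ).
C_trough = C₀ × (r + r²) = 13.49 × (0.2756 + 0.07596) = 4.743 mg/L

4.7 mg/L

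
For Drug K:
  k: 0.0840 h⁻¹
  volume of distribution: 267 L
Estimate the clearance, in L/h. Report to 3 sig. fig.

22.4 L/h

CL = k × Vd = 0.0840 × 267 = 22.43 L/h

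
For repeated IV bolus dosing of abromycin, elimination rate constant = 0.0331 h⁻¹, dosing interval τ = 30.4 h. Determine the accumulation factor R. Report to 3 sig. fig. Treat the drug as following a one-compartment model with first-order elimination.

e^(−kτ) = e^(−0.03310 × 30.4) = 0.3656
Accumulation ratio R = 1 / (1 − e^(−kτ)) = 1 / (1 − 0.3656) = 1.576

1.58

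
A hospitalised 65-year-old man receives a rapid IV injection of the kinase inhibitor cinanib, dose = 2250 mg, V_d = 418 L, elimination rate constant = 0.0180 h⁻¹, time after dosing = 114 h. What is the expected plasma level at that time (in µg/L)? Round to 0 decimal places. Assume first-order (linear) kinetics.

692 µg/L

C₀ = Dose / Vd = 2250 / 418 = 5.383 mg/L
C = C₀ · e^(−k·t) = 5.383 × e^(−0.01800 × 114)
  = 5.383 × 0.1285 = 0.6917 mg/L
Convert: 0.6917 mg/L × 1000 = 691.7 µg/L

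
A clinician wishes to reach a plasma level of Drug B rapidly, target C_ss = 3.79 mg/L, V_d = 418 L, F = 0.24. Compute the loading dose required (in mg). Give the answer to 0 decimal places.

6601 mg

LD = Css × Vd / F = 3.79 × 418 / 0.24 = 6601 mg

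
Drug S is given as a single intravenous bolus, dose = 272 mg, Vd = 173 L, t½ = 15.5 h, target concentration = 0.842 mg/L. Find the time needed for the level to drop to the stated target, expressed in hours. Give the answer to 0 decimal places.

14 h

C₀ = Dose / Vd = 272.0 / 173 = 1.572 mg/L
k = ln2 / t½ = 0.693147 / 15.5 = 0.04472 h⁻¹
t = ln(C₀ / C) / k = ln(1.572 / 0.842) / 0.04472
  = ln(1.867) / 0.04472 = 0.6243 / 0.04472 = 13.96 h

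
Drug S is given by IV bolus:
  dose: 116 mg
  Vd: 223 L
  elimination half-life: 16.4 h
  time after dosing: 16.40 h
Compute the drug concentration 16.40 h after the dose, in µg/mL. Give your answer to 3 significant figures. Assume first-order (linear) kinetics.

0.260 µg/mL

C₀ = Dose / Vd = 116.0 / 223 = 0.5202 mg/L
k = ln2 / t½ = 0.693147 / 16.4 = 0.04227 h⁻¹
t / t½ = 16.40 / 16.4 = 1 half-lives
C = C₀ × (1/2)^1 = 0.5202 × 0.5000 = 0.2601 mg/L
(0.2601 mg/L = 0.2601 µg/mL)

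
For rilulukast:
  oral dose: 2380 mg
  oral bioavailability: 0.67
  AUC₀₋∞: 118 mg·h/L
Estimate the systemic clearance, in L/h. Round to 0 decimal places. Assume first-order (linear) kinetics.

14 L/h

CL = F·Dose / AUC = 0.67 × 2380 / 118 = 13.51 L/h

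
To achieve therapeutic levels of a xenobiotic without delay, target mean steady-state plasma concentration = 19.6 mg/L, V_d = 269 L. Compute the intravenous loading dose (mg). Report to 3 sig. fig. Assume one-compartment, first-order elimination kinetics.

LD = Css × Vd = 19.6 × 269 = 5272 mg

5270 mg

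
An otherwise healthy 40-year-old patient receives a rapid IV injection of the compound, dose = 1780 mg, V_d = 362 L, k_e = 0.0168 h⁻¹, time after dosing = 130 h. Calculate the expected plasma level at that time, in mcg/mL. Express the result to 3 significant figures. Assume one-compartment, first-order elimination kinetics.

C₀ = Dose / Vd = 1780 / 362 = 4.917 mg/L
C = C₀ · e^(−k·t) = 4.917 × e^(−0.01680 × 130)
  = 4.917 × 0.1126 = 0.5537 mg/L
(0.5537 mg/L = 0.5537 mcg/mL)

0.554 mcg/mL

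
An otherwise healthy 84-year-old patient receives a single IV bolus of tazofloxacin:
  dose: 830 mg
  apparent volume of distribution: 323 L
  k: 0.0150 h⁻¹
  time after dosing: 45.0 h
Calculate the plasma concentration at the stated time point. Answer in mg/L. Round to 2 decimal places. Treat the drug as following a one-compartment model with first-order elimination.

1.31 mg/L

C₀ = Dose / Vd = 830.0 / 323 = 2.570 mg/L
C = C₀ · e^(−k·t) = 2.570 × e^(−0.01500 × 45.0)
  = 2.570 × 0.5092 = 1.309 mg/L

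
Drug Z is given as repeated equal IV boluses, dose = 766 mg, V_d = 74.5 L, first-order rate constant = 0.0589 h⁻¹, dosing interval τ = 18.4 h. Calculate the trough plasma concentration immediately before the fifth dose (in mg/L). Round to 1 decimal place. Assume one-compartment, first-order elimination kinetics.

5.2 mg/L

C₀ per dose = Dose / Vd = 766 / 74.5 = 10.28 mg/L
Fraction remaining after one interval: r = e^(−kτ) = e^(−0.05890 × 18.4) = 0.3383
Before dose 5, 4 doses have been given (aged 1τ, 2τ, 3τ, 4τ).
C_trough = C₀ × (r + r² + … + r^4) = C₀ × r(1−r^4)/(1−r)
        = 10.28 × 0.3383 × (1 − 0.01310) / (1 − 0.3383) = 5.187 mg/L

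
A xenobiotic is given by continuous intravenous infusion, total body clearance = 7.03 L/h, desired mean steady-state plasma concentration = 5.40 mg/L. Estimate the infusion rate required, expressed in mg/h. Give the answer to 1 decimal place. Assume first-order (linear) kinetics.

38.0 mg/h

At steady state, infusion rate R₀ = Css × CL = 5.40 × 7.030 = 37.96 mg/h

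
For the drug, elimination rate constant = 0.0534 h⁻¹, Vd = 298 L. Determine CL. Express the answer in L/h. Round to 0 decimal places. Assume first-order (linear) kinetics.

16 L/h

CL = k × Vd = 0.0534 × 298 = 15.91 L/h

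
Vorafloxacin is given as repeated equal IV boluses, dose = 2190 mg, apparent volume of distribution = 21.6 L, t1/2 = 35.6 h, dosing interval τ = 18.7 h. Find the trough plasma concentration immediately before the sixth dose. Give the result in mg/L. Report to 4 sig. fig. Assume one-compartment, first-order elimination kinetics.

193.5 mg/L

C₀ per dose = Dose / Vd = 2190 / 21.6 = 101.4 mg/L
k = ln2 / t½ = 0.693147 / 35.6 = 0.01947 h⁻¹
Fraction remaining after one interval: r = e^(−kτ) = e^(−0.01947 × 18.7) = 0.6948
Before dose 6, 5 doses have been given (aged 1τ, 2τ, 3τ, 4τ, 5τ).
C_trough = C₀ × (r + r² + … + r^5) = C₀ × r(1−r^5)/(1−r)
        = 101.4 × 0.6948 × (1 − 0.1619) / (1 − 0.6948) = 193.5 mg/L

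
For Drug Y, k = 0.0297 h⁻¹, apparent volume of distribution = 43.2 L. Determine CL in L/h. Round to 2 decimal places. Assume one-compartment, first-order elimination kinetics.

CL = k × Vd = 0.0297 × 43.2 = 1.283 L/h

1.28 L/h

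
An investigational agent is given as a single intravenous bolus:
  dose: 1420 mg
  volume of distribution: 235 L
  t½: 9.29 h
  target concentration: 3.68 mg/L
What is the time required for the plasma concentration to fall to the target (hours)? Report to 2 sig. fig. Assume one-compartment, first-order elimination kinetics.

6.6 h

C₀ = Dose / Vd = 1420 / 235 = 6.043 mg/L
k = ln2 / t½ = 0.693147 / 9.29 = 0.07461 h⁻¹
t = ln(C₀ / C) / k = ln(6.043 / 3.68) / 0.07461
  = ln(1.642) / 0.07461 = 0.4959 / 0.07461 = 6.647 h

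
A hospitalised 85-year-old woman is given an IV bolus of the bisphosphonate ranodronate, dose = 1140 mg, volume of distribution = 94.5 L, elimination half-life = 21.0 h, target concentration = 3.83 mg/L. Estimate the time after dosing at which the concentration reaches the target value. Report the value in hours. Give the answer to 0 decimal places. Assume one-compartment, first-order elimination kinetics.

35 h

C₀ = Dose / Vd = 1140 / 94.5 = 12.06 mg/L
k = ln2 / t½ = 0.693147 / 21.0 = 0.03301 h⁻¹
t = ln(C₀ / C) / k = ln(12.06 / 3.83) / 0.03301
  = ln(3.149) / 0.03301 = 1.147 / 0.03301 = 34.75 h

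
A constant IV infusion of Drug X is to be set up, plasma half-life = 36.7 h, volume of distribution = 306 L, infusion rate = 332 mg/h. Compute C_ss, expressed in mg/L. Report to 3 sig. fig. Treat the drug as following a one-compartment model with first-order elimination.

57.4 mg/L

k = ln2 / t½ = 0.693147 / 36.7 = 0.01889 h⁻¹
CL = k × Vd = 0.01889 × 306 = 5.780 L/h
At steady state Css = R₀ / CL = 332 / 5.780 = 57.44 mg/L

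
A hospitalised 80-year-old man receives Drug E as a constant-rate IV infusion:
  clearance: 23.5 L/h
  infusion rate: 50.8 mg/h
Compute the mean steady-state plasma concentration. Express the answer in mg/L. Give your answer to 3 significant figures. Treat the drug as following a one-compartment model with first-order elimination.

2.16 mg/L

At steady state Css = R₀ / CL = 50.8 / 23.50 = 2.162 mg/L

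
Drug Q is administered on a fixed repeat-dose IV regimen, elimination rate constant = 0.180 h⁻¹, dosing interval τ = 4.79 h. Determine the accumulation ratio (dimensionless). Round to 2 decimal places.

e^(−kτ) = e^(−0.1800 × 4.79) = 0.4222
Accumulation ratio R = 1 / (1 − e^(−kτ)) = 1 / (1 − 0.4222) = 1.731

1.73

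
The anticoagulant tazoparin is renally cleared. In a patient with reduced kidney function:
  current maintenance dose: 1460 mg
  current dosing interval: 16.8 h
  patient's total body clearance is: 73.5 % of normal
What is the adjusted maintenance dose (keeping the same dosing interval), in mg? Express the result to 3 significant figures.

1070 mg

To keep the same average steady-state level, dosing rate must scale with clearance.
CL ratio = 73.5 / 100 = 0.7350
New dose (same interval) = 1460 × 0.7350 = 1073 mg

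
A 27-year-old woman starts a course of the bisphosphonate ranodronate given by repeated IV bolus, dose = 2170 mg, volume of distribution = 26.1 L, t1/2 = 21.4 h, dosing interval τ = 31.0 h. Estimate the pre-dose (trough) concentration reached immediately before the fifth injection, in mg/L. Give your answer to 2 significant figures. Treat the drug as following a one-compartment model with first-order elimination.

C₀ per dose = Dose / Vd = 2170 / 26.1 = 83.14 mg/L
k = ln2 / t½ = 0.693147 / 21.4 = 0.03239 h⁻¹
Fraction remaining after one interval: r = e^(−kτ) = e^(−0.03239 × 31.0) = 0.3664
Before dose 5, 4 doses have been given (aged 1τ, 2τ, 3τ, 4τ).
C_trough = C₀ × (r + r² + … + r^4) = C₀ × r(1−r^4)/(1−r)
        = 83.14 × 0.3664 × (1 − 0.01802) / (1 − 0.3664) = 47.21 mg/L

47 mg/L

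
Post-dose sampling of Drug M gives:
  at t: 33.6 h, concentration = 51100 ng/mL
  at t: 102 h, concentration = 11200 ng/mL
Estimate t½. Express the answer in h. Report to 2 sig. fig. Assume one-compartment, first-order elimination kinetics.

31 h

k = ln(C₁/C₂) / (t₂ − t₁) = ln(51100/11200) / (102 − 33.6)
  = 1.518 / 68.40 = 0.02219 h⁻¹
t½ = ln2 / k = 0.693147 / 0.02219 = 31.24 h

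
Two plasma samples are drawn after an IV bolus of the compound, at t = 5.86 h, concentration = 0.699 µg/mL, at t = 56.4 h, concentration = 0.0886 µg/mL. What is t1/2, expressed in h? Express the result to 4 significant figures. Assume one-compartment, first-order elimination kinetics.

16.96 h

k = ln(C₁/C₂) / (t₂ − t₁) = ln(0.699/0.0886) / (56.4 − 5.86)
  = 2.066 / 50.54 = 0.04088 h⁻¹
t½ = ln2 / k = 0.693147 / 0.04088 = 16.96 h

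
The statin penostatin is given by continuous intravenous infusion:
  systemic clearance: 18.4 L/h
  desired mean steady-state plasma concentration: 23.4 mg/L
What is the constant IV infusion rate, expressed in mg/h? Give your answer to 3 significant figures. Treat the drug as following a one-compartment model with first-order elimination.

431 mg/h

At steady state, infusion rate R₀ = Css × CL = 23.4 × 18.40 = 430.6 mg/h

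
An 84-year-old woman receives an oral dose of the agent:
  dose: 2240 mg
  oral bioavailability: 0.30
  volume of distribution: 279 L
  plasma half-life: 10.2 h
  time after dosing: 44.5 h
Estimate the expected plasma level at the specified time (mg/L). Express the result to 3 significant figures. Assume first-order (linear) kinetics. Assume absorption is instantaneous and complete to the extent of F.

Amount reaching circulation = F × Dose = 0.30 × 2240 = 672.0 mg
C₀ = F·Dose / Vd = 672.0 / 279 = 2.409 mg/L
k = ln2 / t½ = 0.693147 / 10.2 = 0.06796 h⁻¹
C = C₀ · e^(−k·t) = 2.409 × e^(−0.06796 × 44.5)
  = 2.409 × 0.04860 = 0.1171 mg/L

0.117 mg/L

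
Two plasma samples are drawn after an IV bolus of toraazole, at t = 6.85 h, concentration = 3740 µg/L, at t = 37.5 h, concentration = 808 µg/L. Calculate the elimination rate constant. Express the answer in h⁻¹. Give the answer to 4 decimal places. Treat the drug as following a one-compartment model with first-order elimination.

0.0500 h⁻¹

k = ln(C₁/C₂) / (t₂ − t₁) = ln(3740/808) / (37.5 − 6.85)
  = 1.532 / 30.65 = 0.04998 h⁻¹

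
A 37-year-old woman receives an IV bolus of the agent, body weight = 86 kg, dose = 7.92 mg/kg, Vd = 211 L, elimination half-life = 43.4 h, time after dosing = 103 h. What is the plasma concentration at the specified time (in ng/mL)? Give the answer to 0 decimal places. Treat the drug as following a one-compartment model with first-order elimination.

Total dose = 7.92 × 86 = 681.1 mg
C₀ = Dose / Vd = 681.1 / 211 = 3.228 mg/L
k = ln2 / t½ = 0.693147 / 43.4 = 0.01597 h⁻¹
C = C₀ · e^(−k·t) = 3.228 × e^(−0.01597 × 103)
  = 3.228 × 0.1930 = 0.6230 mg/L
Convert: 0.6230 mg/L × 1000 = 623.0 ng/mL

623 ng/mL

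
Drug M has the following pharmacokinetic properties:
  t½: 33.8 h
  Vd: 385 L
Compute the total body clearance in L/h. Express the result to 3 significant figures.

k = ln2 / t½ = 0.693147 / 33.8 = 0.02051 h⁻¹
CL = k × Vd = 0.02051 × 385 = 7.896 L/h

7.90 L/h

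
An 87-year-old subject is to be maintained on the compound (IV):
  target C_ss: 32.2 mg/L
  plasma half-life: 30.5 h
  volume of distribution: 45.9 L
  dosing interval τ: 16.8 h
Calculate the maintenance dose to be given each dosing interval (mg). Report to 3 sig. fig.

564 mg

k = ln2 / t½ = 0.693147 / 30.5 = 0.02273 h⁻¹
CL = k × Vd = 0.02273 × 45.9 = 1.043 L/h
At steady state, Dose/τ = Css × CL.
Dose = Css × CL × τ = 32.2 × 1.043 × 16.8 = 564.2 mg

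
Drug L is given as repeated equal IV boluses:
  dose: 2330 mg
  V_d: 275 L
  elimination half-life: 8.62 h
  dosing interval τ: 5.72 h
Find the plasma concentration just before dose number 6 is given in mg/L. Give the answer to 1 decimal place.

13.1 mg/L

C₀ per dose = Dose / Vd = 2330 / 275 = 8.473 mg/L
k = ln2 / t½ = 0.693147 / 8.62 = 0.08041 h⁻¹
Fraction remaining after one interval: r = e^(−kτ) = e^(−0.08041 × 5.72) = 0.6313
Before dose 6, 5 doses have been given (aged 1τ, 2τ, 3τ, 4τ, 5τ).
C_trough = C₀ × (r + r² + … + r^5) = C₀ × r(1−r^5)/(1−r)
        = 8.473 × 0.6313 × (1 − 0.1003) / (1 − 0.6313) = 13.05 mg/L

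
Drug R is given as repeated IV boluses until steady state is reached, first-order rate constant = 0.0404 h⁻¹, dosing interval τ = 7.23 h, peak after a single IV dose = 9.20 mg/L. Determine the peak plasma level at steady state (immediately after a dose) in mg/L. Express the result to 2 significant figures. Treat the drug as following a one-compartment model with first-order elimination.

e^(−kτ) = e^(−0.04040 × 7.23) = 0.7467
Accumulation ratio R = 1 / (1 − e^(−kτ)) = 1 / (1 − 0.7467) = 3.948
Steady-state peak = C₀ × R = 9.20 × 3.948 = 36.32 mg/L

36 mg/L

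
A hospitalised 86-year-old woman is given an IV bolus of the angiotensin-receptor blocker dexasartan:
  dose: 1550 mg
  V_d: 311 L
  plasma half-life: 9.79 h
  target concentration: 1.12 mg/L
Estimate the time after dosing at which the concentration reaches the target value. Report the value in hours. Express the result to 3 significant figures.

C₀ = Dose / Vd = 1550 / 311 = 4.984 mg/L
k = ln2 / t½ = 0.693147 / 9.79 = 0.07080 h⁻¹
t = ln(C₀ / C) / k = ln(4.984 / 1.12) / 0.07080
  = ln(4.450) / 0.07080 = 1.493 / 0.07080 = 21.09 h

21.1 h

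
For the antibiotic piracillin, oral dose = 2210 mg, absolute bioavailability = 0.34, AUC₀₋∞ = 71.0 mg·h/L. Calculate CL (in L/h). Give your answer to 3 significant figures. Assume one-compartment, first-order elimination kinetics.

10.6 L/h

CL = F·Dose / AUC = 0.34 × 2210 / 71.0 = 10.58 L/h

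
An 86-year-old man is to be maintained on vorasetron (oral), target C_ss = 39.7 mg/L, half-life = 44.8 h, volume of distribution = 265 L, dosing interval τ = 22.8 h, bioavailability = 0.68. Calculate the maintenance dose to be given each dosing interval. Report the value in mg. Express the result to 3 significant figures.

k = ln2 / t½ = 0.693147 / 44.8 = 0.01547 h⁻¹
CL = k × Vd = 0.01547 × 265 = 4.100 L/h
At steady state, F × (Dose/τ) = Css × CL.
Dose = Css × CL × τ / F = 39.7 × 4.100 × 22.8 / 0.68 = 5458 mg

5460 mg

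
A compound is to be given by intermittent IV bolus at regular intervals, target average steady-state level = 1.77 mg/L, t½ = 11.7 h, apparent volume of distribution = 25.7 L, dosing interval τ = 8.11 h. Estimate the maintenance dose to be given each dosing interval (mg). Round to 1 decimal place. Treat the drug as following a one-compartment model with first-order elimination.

21.9 mg

k = ln2 / t½ = 0.693147 / 11.7 = 0.05924 h⁻¹
CL = k × Vd = 0.05924 × 25.7 = 1.522 L/h
At steady state, Dose/τ = Css × CL.
Dose = Css × CL × τ = 1.77 × 1.522 × 8.11 = 21.85 mg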